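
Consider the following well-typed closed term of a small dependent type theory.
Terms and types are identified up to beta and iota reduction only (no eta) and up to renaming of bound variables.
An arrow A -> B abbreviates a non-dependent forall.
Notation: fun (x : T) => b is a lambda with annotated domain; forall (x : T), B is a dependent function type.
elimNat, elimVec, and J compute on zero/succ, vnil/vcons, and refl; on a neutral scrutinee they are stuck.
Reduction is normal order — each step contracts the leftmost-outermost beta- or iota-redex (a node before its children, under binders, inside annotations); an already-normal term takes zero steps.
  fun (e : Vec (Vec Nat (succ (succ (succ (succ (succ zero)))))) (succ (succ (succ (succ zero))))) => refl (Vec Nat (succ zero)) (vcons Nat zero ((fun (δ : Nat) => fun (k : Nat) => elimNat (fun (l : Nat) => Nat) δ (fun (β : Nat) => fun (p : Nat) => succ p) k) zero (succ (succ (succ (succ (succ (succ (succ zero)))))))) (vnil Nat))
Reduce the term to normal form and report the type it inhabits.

reduced normal form:
  fun (e : Vec (Vec Nat (succ (succ (succ (succ (succ zero)))))) (succ (succ (succ (succ zero))))) => refl (Vec Nat (succ zero)) (vcons Nat zero (succ (succ (succ (succ (succ (succ (succ zero))))))) (vnil Nat))
type:
  Vec (Vec Nat (succ (succ (succ (succ (succ zero)))))) (succ (succ (succ (succ zero)))) -> Eq (Vec Nat (succ zero)) (vcons Nat zero (succ (succ (succ (succ (succ (succ (succ zero))))))) (vnil Nat)) (vcons Nat zero (succ (succ (succ (succ (succ (succ (succ zero))))))) (vnil Nat))
observation: reduction starts at a beta-redex, and 24 normal-order steps reach the normal form.


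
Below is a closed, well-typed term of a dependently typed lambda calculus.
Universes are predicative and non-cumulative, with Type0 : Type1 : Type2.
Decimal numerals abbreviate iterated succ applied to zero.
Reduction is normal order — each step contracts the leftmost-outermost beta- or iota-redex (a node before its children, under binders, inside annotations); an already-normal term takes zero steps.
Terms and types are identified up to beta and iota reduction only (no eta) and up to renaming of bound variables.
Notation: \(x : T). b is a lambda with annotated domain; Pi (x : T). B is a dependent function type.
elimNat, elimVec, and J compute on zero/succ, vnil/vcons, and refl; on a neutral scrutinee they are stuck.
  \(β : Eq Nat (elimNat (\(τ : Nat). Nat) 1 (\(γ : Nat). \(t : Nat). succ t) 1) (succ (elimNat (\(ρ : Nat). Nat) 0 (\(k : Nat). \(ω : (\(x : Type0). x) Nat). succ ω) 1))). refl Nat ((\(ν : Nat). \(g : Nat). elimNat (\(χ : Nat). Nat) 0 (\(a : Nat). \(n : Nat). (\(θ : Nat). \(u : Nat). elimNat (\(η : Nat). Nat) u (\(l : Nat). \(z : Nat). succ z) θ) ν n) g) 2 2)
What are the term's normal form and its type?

resulting normal form:
  \(β : Eq Nat 2 2). refl Nat 4
type:
  Pi (β : Eq Nat 2 2). Eq Nat 4 4
observation: 35 normal-order steps normalize the term, beginning with an elimNat iota-redex.


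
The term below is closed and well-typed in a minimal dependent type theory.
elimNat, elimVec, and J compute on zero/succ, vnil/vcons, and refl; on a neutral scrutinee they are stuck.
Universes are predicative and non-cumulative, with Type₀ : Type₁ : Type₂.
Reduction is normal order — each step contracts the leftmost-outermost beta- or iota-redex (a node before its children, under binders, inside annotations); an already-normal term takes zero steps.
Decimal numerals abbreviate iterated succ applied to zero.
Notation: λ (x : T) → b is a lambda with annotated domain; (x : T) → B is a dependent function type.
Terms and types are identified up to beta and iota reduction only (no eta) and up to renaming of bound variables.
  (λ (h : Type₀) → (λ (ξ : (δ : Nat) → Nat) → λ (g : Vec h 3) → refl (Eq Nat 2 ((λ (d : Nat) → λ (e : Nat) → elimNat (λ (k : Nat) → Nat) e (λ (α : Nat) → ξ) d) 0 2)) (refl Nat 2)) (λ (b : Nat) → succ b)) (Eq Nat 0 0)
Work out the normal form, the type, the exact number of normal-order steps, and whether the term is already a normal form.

normal form:
  λ (h : Vec (Eq Nat 0 0) 3) → refl (Eq Nat 2 2) (refl Nat 2)
inferred type:
  (h : Vec (Eq Nat 0 0) 3) → Eq (Eq Nat 2 2) (refl Nat 2) (refl Nat 2)
normal-order step count: 5
already normal: no
first redex: a beta-redex


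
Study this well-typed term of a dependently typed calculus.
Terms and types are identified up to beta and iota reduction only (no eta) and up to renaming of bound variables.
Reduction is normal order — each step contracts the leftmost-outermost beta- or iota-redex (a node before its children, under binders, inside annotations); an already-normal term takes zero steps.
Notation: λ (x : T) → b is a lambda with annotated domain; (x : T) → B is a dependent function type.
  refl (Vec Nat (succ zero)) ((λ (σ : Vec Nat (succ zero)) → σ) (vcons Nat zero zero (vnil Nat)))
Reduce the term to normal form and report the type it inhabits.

reduced normal form:
  refl (Vec Nat (succ zero)) (vcons Nat zero zero (vnil Nat))
inferred type:
  Eq (Vec Nat (succ zero)) (vcons Nat zero zero (vnil Nat)) (vcons Nat zero zero (vnil Nat))
observation: the term reaches its normal form after 1 normal-order step.


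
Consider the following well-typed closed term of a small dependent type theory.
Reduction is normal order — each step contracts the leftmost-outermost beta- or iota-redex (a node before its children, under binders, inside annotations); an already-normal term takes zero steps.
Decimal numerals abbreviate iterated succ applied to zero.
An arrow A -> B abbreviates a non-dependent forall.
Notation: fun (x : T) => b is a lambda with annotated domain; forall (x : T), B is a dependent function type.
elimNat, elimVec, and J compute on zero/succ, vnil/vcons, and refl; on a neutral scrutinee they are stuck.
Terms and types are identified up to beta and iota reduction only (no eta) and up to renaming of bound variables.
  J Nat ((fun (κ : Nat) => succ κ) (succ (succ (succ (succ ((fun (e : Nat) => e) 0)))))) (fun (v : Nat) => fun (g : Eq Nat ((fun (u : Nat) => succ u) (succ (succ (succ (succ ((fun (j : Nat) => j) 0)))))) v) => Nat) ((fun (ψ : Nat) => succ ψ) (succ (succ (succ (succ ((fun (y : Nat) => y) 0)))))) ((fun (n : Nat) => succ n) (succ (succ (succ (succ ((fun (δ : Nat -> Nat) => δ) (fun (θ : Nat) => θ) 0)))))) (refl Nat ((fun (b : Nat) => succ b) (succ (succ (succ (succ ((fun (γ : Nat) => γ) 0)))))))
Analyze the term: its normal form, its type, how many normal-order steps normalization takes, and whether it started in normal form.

normal form:
  5
inferred type:
  Nat
steps to reach normal form (normal order): 3
already normal: no
first contracted redex: a J iota-redex


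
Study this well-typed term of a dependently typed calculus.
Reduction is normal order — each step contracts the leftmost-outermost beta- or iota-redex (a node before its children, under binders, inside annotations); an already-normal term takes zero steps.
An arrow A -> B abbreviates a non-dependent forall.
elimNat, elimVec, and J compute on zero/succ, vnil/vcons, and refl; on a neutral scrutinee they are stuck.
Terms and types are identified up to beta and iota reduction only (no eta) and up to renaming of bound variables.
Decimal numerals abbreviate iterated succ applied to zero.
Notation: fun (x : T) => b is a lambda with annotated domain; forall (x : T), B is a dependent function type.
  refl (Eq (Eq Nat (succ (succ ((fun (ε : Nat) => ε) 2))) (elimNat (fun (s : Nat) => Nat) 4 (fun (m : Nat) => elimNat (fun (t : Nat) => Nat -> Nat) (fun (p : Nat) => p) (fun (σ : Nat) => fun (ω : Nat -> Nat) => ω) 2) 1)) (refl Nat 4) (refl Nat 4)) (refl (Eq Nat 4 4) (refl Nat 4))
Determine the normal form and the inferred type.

reduced normal form:
  refl (Eq (Eq Nat 4 4) (refl Nat 4) (refl Nat 4)) (refl (Eq Nat 4 4) (refl Nat 4))
inferred type:
  Eq (Eq (Eq Nat 4 4) (refl Nat 4) (refl Nat 4)) (refl (Eq Nat 4 4) (refl Nat 4)) (refl (Eq Nat 4 4) (refl Nat 4))
observation: reduction starts at a beta-redex, and 12 normal-order steps reach the normal form.


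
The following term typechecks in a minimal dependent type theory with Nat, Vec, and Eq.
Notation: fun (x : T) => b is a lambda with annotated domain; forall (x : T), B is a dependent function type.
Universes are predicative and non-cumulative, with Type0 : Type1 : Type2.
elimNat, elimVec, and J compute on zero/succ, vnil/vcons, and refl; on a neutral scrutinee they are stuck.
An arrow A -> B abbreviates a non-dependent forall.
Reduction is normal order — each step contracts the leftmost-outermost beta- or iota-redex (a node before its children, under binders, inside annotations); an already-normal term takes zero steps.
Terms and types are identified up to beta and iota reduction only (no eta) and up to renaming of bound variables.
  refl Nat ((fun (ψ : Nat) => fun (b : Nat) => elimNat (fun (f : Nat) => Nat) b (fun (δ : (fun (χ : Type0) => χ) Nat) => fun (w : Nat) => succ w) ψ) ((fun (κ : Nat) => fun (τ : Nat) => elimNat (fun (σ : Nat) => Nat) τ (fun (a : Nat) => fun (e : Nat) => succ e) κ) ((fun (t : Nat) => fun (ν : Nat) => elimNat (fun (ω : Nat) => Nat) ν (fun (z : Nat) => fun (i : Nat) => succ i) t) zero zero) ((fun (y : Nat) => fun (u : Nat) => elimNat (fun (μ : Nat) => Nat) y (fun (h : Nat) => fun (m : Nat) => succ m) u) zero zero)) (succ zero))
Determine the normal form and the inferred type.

resulting normal form:
  refl Nat (succ zero)
type:
  Eq Nat (succ zero) (succ zero)
observation: normalization takes exactly 13 steps under the normal-order strategy.


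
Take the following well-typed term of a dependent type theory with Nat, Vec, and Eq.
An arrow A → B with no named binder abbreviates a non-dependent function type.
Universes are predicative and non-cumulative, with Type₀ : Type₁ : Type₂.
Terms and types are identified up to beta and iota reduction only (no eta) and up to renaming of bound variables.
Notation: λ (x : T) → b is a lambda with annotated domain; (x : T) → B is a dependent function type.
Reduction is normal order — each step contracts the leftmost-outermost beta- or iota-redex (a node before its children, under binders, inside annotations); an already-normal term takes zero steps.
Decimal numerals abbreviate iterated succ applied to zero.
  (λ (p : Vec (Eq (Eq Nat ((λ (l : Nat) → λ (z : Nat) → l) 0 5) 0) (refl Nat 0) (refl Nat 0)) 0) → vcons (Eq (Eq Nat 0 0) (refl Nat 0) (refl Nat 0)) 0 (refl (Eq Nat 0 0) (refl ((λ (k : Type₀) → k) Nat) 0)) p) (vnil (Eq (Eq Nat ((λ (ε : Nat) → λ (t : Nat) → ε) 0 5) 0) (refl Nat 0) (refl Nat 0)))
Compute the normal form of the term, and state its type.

reduced normal form:
  vcons (Eq (Eq Nat 0 0) (refl Nat 0) (refl Nat 0)) 0 (refl (Eq Nat 0 0) (refl Nat 0)) (vnil (Eq (Eq Nat 0 0) (refl Nat 0) (refl Nat 0)))
inferred type:
  Vec (Eq (Eq Nat 0 0) (refl Nat 0) (refl Nat 0)) 1


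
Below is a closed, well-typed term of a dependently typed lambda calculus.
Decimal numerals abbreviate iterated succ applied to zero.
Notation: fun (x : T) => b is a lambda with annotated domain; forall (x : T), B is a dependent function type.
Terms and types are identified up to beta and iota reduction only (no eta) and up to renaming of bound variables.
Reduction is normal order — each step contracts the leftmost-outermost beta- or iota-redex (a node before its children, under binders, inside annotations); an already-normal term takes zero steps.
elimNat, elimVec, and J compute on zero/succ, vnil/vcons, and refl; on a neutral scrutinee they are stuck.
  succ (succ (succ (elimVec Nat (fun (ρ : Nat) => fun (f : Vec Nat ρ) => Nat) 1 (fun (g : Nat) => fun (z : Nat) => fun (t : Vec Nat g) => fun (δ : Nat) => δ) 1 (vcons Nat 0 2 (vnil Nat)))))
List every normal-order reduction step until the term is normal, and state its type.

normal-order reduction:
  succ (succ (succ (elimVec Nat (fun (ρ : Nat) => fun (f : Vec Nat ρ) => Nat) 1 (fun (g : Nat) => fun (z : Nat) => fun (t : Vec Nat g) => fun (δ : Nat) => δ) 1 (vcons Nat 0 2 (vnil Nat)))))
  ~> succ (succ (succ ((fun (ρ : Nat) => fun (f : Nat) => fun (g : Vec Nat ρ) => fun (z : Nat) => z) 0 2 (vnil Nat) (elimVec Nat (fun (t : Nat) => fun (δ : Vec Nat t) => Nat) 1 (fun (s : Nat) => fun (d : Nat) => fun (i : Vec Nat s) => fun (a : Nat) => a) 0 (vnil Nat)))))
  ~> succ (succ (succ ((fun (ρ : Nat) => fun (f : Vec Nat 0) => fun (g : Nat) => g) 2 (vnil Nat) (elimVec Nat (fun (z : Nat) => fun (t : Vec Nat z) => Nat) 1 (fun (δ : Nat) => fun (s : Nat) => fun (d : Vec Nat δ) => fun (i : Nat) => i) 0 (vnil Nat)))))
  ~> succ (succ (succ ((fun (ρ : Vec Nat 0) => fun (f : Nat) => f) (vnil Nat) (elimVec Nat (fun (g : Nat) => fun (z : Vec Nat g) => Nat) 1 (fun (t : Nat) => fun (δ : Nat) => fun (s : Vec Nat t) => fun (d : Nat) => d) 0 (vnil Nat)))))
  ~> succ (succ (succ ((fun (ρ : Nat) => ρ) (elimVec Nat (fun (f : Nat) => fun (g : Vec Nat f) => Nat) 1 (fun (z : Nat) => fun (t : Nat) => fun (δ : Vec Nat z) => fun (s : Nat) => s) 0 (vnil Nat)))))
  ~> succ (succ (succ (elimVec Nat (fun (ρ : Nat) => fun (f : Vec Nat ρ) => Nat) 1 (fun (g : Nat) => fun (z : Nat) => fun (t : Vec Nat g) => fun (δ : Nat) => δ) 0 (vnil Nat))))
  ~> 4
inferred type:
  Nat


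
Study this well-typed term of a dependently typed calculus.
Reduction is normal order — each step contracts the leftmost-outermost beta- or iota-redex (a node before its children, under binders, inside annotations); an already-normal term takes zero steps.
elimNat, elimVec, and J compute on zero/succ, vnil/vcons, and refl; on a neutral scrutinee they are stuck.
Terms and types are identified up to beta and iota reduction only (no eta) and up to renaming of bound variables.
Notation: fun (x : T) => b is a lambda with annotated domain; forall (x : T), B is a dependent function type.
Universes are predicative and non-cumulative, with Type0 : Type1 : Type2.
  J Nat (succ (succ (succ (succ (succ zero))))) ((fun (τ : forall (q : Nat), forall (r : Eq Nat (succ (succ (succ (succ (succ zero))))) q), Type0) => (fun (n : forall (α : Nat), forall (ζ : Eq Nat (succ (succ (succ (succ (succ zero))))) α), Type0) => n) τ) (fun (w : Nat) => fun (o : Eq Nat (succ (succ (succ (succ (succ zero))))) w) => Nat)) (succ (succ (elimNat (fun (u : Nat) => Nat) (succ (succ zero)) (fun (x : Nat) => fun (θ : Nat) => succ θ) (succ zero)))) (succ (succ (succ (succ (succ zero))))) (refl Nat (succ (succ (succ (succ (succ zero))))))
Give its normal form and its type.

resulting normal form:
  succ (succ (succ (succ (succ zero))))
inferred type:
  Nat


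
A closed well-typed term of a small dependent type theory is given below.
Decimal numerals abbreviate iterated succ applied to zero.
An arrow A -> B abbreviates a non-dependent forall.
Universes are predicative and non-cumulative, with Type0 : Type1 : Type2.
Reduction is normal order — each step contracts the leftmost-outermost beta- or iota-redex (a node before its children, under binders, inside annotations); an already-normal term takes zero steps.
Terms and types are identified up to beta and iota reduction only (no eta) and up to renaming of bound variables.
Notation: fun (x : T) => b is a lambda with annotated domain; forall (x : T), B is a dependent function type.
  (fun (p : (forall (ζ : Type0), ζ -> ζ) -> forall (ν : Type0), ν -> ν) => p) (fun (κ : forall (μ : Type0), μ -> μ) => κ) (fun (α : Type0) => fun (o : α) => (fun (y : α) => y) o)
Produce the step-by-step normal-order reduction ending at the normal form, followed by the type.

normal-order reduction sequence:
  (fun (p : (forall (ζ : Type0), ζ -> ζ) -> forall (ν : Type0), ν -> ν) => p) (fun (κ : forall (μ : Type0), μ -> μ) => κ) (fun (α : Type0) => fun (o : α) => (fun (y : α) => y) o)
  ~> (fun (p : forall (ζ : Type0), ζ -> ζ) => p) (fun (ν : Type0) => fun (κ : ν) => (fun (μ : ν) => μ) κ)
  ~> fun (p : Type0) => fun (ζ : p) => (fun (ν : p) => ν) ζ
  ~> fun (p : Type0) => fun (ζ : p) => ζ
type:
  forall (p : Type0), p -> p


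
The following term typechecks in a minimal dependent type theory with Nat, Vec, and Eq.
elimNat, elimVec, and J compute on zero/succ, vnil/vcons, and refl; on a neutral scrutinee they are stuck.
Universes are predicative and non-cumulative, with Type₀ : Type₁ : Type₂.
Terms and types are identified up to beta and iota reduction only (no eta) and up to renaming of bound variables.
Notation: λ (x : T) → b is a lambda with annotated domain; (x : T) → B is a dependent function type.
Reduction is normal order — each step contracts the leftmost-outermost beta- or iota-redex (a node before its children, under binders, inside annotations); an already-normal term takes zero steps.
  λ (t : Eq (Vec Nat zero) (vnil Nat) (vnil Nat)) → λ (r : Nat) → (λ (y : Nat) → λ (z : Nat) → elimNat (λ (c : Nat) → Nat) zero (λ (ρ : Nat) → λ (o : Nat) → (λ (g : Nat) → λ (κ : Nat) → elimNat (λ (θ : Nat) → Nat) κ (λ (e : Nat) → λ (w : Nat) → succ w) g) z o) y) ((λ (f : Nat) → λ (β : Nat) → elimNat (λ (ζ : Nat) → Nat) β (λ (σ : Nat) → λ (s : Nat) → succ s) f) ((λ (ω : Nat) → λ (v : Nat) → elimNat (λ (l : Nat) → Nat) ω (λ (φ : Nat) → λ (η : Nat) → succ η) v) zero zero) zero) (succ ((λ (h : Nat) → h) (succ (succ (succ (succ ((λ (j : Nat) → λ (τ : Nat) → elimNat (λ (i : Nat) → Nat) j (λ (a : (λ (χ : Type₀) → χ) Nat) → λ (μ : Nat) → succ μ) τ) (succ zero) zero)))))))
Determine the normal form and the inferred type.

normal form:
  λ (t : Eq (Vec Nat zero) (vnil Nat) (vnil Nat)) → λ (r : Nat) → zero
the term's type:
  (t : Eq (Vec Nat zero) (vnil Nat) (vnil Nat)) → (r : Nat) → Nat


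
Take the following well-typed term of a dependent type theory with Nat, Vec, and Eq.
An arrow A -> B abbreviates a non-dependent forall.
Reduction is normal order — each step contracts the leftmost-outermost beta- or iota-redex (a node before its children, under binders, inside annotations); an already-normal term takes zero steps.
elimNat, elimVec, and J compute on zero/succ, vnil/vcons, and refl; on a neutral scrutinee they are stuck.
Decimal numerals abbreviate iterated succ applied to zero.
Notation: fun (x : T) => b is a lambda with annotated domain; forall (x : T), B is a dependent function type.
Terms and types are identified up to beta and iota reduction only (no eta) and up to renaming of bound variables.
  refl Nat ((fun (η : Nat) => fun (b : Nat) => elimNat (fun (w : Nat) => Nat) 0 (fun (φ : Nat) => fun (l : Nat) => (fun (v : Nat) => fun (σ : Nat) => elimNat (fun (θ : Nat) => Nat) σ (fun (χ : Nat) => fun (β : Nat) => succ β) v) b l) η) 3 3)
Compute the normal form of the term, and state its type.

resulting normal form:
  refl Nat 9
the term's type:
  Eq Nat 9 9
observation: the leftmost-outermost redex is a beta-redex, and normalization takes 48 steps.


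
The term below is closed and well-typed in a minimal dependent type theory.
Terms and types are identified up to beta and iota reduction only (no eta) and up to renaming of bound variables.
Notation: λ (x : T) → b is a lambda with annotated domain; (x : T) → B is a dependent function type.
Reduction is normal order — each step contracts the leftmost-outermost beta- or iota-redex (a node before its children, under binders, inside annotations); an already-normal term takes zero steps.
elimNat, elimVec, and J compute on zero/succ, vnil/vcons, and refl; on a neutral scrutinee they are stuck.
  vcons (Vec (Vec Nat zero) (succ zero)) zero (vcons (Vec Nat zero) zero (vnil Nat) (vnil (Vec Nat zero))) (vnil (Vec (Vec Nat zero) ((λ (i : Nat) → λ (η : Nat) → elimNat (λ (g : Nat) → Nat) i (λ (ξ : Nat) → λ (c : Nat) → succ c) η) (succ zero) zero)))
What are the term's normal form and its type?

reduced normal form:
  vcons (Vec (Vec Nat zero) (succ zero)) zero (vcons (Vec Nat zero) zero (vnil Nat) (vnil (Vec Nat zero))) (vnil (Vec (Vec Nat zero) (succ zero)))
inferred type:
  Vec (Vec (Vec Nat zero) (succ zero)) (succ zero)


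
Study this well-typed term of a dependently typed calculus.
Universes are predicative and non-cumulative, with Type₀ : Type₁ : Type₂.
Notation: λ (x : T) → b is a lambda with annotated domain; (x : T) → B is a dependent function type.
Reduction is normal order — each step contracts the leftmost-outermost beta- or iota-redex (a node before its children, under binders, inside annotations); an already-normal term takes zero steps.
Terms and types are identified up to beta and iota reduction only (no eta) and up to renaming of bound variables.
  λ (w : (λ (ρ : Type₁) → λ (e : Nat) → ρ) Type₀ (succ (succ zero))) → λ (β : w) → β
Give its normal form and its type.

reduced normal form:
  λ (w : Type₀) → λ (ρ : w) → ρ
inferred type:
  (w : Type₀) → (ρ : w) → w
observation: 2 normal-order steps separate the term from its normal form.


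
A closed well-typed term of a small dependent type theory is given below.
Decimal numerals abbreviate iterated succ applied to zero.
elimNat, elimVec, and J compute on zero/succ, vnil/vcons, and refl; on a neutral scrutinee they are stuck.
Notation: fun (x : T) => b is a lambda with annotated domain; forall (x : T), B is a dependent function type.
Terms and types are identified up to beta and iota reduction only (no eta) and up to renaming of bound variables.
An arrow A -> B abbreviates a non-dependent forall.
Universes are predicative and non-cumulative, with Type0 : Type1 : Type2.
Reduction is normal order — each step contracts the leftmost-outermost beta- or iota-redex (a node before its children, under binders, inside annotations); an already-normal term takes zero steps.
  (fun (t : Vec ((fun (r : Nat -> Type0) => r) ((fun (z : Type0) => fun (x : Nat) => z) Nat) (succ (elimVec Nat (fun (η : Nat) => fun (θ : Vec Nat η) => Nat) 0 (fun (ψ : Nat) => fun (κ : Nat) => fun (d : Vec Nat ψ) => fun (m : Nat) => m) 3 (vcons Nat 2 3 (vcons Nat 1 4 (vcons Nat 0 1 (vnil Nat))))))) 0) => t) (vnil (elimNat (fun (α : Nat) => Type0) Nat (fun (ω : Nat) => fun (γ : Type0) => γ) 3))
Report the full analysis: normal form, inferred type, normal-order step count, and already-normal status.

normal form:
  vnil Nat
the term's type:
  Vec Nat 0
reduction steps (normal order): 11
term was already normal: no
first redex: a beta-redex


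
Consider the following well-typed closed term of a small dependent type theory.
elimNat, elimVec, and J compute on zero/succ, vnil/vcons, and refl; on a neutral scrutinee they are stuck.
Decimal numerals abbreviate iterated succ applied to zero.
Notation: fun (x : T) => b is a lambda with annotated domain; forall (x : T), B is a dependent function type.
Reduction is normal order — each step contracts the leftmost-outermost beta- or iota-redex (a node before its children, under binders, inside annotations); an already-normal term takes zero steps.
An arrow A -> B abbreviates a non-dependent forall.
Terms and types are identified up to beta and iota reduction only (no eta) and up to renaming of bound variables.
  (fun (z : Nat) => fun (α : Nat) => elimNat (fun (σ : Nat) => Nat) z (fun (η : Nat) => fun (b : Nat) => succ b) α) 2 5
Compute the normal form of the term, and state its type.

reduced normal form:
  7
type:
  Nat
observation: the term reaches its normal form after 18 normal-order steps.


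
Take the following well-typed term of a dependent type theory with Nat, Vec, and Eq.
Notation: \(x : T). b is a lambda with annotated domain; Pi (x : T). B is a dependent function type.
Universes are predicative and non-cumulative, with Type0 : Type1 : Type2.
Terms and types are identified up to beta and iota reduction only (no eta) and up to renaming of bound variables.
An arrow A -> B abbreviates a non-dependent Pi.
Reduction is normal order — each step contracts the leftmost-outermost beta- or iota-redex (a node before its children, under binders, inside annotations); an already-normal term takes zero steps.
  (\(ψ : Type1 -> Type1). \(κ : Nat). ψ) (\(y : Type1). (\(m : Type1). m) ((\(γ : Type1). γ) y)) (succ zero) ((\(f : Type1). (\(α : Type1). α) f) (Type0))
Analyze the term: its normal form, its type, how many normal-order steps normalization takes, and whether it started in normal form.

reduced normal form:
  Type0
inferred type:
  Type1
normal-order step count: 7
started in normal form: no
first contracted redex: a beta-redex


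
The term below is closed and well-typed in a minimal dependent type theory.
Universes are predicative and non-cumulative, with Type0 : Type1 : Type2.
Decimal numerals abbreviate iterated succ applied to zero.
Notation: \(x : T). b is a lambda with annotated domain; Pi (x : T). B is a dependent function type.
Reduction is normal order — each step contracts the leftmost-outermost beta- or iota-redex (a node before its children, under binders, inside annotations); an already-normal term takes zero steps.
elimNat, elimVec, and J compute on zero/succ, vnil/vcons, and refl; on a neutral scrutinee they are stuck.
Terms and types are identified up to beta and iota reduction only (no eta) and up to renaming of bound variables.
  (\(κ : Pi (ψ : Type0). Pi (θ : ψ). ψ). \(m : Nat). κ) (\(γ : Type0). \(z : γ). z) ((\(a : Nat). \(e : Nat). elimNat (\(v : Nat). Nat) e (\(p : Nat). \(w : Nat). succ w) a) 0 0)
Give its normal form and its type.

resulting normal form:
  \(κ : Type0). \(ψ : κ). ψ
type:
  Pi (κ : Type0). Pi (ψ : κ). κ
observation: 2 normal-order steps separate the term from its normal form.


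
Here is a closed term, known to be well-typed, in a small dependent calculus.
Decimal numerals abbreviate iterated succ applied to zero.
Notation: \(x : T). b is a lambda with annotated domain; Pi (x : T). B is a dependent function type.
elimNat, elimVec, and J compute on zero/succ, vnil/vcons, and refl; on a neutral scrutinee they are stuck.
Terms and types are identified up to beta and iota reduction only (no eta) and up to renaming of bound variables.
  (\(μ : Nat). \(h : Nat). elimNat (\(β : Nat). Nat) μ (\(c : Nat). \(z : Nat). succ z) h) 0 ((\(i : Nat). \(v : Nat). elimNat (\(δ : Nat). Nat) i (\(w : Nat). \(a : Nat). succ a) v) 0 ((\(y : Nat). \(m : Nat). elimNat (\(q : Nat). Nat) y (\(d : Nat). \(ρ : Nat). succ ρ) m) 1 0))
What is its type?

inferred type:
  Nat


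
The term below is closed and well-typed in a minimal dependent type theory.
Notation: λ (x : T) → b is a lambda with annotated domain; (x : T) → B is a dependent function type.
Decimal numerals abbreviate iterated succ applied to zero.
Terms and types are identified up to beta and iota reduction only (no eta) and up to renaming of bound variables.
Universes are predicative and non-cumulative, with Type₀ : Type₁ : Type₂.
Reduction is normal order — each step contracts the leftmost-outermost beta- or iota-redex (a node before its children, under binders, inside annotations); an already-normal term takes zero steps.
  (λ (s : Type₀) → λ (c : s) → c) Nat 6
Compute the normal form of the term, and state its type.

reduced normal form:
  6
the term's type:
  Nat
observation: 2 normal-order steps normalize the term, beginning with a beta-redex.


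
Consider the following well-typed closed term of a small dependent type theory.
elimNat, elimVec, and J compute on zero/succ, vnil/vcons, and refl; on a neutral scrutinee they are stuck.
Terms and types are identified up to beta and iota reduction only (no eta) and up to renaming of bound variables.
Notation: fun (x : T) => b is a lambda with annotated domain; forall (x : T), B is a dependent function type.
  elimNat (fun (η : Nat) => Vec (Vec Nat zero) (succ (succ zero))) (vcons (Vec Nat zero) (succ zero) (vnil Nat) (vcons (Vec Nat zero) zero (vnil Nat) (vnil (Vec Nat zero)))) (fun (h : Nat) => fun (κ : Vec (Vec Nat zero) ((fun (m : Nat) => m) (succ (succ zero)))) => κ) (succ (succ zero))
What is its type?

the term's type:
  Vec (Vec Nat zero) (succ (succ zero))


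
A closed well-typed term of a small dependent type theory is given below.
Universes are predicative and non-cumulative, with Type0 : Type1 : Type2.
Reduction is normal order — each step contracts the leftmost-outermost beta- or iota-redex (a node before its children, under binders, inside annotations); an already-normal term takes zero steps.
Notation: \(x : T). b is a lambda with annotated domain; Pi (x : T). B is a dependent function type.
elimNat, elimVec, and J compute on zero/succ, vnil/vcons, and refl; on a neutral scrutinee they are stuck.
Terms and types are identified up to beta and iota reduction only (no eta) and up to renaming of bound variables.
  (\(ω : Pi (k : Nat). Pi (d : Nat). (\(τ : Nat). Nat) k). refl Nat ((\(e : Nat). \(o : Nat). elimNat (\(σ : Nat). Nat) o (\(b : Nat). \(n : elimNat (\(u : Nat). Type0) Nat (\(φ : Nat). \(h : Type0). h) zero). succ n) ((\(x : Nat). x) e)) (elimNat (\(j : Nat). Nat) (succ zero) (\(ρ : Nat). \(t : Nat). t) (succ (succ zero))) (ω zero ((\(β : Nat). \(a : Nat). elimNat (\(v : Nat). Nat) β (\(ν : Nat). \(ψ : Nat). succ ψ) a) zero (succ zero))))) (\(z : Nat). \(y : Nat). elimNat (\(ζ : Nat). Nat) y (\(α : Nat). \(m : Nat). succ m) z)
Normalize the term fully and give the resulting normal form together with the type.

normal form:
  refl Nat (succ (succ zero))
inferred type:
  Eq Nat (succ (succ zero)) (succ (succ zero))


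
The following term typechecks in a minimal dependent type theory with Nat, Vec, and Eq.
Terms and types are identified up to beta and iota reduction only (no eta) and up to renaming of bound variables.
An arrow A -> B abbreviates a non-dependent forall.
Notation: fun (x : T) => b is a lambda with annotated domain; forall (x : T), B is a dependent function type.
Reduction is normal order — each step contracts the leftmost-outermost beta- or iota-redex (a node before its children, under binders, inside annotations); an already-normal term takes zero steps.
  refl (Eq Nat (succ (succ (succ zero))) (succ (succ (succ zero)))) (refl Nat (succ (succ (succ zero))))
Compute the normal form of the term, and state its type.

resulting normal form:
  refl (Eq Nat (succ (succ (succ zero))) (succ (succ (succ zero)))) (refl Nat (succ (succ (succ zero))))
type:
  Eq (Eq Nat (succ (succ (succ zero))) (succ (succ (succ zero)))) (refl Nat (succ (succ (succ zero)))) (refl Nat (succ (succ (succ zero))))
observation: the term is already in normal form.


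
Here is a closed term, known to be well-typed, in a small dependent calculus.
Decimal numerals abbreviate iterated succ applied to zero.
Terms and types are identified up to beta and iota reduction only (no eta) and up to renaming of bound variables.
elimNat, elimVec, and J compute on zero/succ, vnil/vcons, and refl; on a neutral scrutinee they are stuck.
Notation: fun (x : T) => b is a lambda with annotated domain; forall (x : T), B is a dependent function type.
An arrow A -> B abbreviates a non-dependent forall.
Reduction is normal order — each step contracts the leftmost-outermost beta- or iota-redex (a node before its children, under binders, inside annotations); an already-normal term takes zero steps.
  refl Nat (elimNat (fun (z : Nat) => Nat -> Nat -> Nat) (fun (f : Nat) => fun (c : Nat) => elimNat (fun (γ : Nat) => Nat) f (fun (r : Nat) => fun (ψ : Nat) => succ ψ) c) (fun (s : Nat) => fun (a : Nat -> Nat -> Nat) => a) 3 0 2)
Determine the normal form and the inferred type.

normal form:
  refl Nat 2
type:
  Eq Nat 2 2
observation: contracting an elimNat iota-redex first, the term normalizes in 19 steps.


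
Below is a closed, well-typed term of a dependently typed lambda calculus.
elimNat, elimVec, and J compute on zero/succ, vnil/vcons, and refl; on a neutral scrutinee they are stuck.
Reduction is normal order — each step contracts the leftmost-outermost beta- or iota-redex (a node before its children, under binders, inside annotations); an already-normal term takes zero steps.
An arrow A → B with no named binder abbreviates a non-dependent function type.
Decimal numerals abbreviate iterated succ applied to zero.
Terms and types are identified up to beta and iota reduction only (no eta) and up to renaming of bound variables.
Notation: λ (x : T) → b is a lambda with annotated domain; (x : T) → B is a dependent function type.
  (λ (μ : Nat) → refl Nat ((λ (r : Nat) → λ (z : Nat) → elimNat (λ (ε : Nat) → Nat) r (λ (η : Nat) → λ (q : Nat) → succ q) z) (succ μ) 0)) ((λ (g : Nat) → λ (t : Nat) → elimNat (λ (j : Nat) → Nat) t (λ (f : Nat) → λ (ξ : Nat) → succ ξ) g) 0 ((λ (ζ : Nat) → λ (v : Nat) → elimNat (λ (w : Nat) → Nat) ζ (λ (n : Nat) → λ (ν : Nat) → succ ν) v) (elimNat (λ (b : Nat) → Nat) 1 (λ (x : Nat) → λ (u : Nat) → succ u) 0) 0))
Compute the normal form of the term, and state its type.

normal form:
  refl Nat 2
type:
  Eq Nat 2 2
observation: the leftmost-outermost redex is a beta-redex, and normalization takes 11 steps.


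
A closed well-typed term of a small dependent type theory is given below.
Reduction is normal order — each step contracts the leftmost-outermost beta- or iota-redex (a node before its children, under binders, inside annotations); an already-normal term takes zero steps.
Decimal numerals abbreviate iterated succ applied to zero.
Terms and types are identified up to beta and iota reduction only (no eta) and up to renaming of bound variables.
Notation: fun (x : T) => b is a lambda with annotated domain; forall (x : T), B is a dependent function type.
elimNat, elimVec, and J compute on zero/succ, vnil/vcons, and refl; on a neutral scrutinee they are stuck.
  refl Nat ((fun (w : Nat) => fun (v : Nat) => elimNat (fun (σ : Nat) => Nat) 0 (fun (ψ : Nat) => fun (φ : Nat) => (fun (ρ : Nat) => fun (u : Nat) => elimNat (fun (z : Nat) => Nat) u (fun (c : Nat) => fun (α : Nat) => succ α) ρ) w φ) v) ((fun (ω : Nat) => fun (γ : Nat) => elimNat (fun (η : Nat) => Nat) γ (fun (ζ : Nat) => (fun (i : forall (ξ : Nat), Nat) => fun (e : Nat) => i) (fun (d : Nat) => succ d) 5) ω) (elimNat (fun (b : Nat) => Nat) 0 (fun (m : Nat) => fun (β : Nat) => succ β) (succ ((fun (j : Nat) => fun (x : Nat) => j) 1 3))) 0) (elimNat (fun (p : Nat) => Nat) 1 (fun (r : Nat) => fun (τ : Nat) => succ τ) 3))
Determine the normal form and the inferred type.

reduced normal form:
  refl Nat 8
type:
  Eq Nat 8 8


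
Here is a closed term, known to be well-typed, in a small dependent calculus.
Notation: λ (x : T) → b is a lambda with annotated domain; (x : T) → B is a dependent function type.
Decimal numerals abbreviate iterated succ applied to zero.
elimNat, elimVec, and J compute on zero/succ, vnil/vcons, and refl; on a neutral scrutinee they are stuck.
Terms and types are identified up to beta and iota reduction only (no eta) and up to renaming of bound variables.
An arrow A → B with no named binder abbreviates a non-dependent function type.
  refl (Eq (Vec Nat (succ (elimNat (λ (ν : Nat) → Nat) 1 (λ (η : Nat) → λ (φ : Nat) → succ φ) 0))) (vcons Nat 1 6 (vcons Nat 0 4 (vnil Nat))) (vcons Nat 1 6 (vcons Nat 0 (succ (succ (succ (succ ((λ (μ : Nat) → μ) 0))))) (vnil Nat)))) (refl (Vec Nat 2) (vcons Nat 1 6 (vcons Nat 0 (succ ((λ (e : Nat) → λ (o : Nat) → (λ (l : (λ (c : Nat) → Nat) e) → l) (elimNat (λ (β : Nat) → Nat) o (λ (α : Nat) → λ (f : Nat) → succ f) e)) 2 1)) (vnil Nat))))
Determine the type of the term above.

type:
  Eq (Eq (Vec Nat 2) (vcons Nat 1 6 (vcons Nat 0 4 (vnil Nat))) (vcons Nat 1 6 (vcons Nat 0 4 (vnil Nat)))) (refl (Vec Nat 2) (vcons Nat 1 6 (vcons Nat 0 4 (vnil Nat)))) (refl (Vec Nat 2) (vcons Nat 1 6 (vcons Nat 0 4 (vnil Nat))))


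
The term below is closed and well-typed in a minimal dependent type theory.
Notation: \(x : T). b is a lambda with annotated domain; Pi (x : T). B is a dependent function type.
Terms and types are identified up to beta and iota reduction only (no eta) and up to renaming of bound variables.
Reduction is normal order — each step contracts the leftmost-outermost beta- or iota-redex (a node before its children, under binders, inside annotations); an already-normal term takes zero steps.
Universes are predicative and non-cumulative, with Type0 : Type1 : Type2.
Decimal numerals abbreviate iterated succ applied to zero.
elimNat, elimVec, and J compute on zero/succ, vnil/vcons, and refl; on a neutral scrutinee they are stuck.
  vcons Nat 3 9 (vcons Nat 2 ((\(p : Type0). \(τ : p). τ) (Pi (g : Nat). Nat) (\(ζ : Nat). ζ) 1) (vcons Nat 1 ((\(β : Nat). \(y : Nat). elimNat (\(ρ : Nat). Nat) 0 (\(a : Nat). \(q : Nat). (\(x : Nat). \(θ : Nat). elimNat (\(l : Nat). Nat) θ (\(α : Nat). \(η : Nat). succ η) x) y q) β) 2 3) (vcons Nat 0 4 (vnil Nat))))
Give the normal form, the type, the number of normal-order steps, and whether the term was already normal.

reduced normal form:
  vcons Nat 3 9 (vcons Nat 2 1 (vcons Nat 1 6 (vcons Nat 0 4 (vnil Nat))))
type:
  Vec Nat 4
steps to reach normal form (normal order): 36
term was already normal: no
first contracted redex: a beta-redex


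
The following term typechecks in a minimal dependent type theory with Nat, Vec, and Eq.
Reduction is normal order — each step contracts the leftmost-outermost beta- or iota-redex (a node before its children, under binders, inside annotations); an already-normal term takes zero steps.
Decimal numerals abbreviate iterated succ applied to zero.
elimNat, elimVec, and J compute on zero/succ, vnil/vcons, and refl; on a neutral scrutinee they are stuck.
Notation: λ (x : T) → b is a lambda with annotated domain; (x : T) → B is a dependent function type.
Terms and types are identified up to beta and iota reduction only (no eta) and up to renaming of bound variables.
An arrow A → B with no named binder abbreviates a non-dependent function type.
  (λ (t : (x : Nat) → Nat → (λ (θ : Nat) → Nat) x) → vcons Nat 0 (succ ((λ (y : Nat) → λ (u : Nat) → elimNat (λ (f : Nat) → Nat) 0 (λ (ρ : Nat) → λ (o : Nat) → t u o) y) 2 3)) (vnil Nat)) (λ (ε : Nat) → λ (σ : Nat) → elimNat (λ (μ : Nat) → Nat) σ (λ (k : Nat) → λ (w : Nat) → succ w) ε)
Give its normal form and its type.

reduced normal form:
  vcons Nat 0 7 (vnil Nat)
the term's type:
  Vec Nat 1


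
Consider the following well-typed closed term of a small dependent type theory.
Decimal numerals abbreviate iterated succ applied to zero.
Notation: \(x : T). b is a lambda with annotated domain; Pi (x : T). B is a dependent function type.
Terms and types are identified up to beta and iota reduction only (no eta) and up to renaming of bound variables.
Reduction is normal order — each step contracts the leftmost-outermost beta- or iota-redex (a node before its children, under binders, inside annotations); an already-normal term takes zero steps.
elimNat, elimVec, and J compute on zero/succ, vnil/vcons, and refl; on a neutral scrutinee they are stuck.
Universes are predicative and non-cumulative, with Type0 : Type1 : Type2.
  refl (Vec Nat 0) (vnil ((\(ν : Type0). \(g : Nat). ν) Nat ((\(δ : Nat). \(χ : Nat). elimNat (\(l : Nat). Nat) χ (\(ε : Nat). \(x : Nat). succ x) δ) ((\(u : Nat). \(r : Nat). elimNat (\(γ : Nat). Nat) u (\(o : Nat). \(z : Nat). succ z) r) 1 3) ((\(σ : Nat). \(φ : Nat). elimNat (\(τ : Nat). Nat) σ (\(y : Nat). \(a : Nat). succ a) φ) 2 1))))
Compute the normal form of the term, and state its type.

reduced normal form:
  refl (Vec Nat 0) (vnil Nat)
inferred type:
  Eq (Vec Nat 0) (vnil Nat) (vnil Nat)
observation: the first redex contracted is a beta-redex; the normal form is reached in 2 normal-order steps.


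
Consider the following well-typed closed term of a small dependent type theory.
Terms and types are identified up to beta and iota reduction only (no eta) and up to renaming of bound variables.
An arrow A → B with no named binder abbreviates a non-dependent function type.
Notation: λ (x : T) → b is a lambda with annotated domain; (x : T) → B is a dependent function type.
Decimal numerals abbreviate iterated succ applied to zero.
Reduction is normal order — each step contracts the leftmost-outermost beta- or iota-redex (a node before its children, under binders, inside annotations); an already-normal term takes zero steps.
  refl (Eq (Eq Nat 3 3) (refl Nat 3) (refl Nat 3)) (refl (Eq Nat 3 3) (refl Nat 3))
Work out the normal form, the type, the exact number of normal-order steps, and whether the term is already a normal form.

resulting normal form:
  refl (Eq (Eq Nat 3 3) (refl Nat 3) (refl Nat 3)) (refl (Eq Nat 3 3) (refl Nat 3))
the term's type:
  Eq (Eq (Eq Nat 3 3) (refl Nat 3) (refl Nat 3)) (refl (Eq Nat 3 3) (refl Nat 3)) (refl (Eq Nat 3 3) (refl Nat 3))
steps to reach normal form (normal order): 0
term was already normal: yes
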